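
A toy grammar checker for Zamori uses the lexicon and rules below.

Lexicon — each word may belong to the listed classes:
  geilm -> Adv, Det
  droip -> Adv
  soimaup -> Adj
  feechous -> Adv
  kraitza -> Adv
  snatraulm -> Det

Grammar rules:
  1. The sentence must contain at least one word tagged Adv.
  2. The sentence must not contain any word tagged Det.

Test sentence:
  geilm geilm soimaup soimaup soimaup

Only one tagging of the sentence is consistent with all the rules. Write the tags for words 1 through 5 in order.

Candidates per position — 1:geilm {Adv,Det}; 2:geilm {Adv,Det}; 3:soimaup {Adj}; 4:soimaup {Adj}; 5:soimaup {Adj}.
Position 1: tagging it Det would leave rule 2 unsatisfiable, so it must be Adv.
Position 2: tagging it Det would leave rule 2 unsatisfiable, so it must be Adv.
That leaves exactly one tagging: Adv Adv Adj Adj Adj.
Checking: rule 1 holds; rule 2 holds.

Adv Adv Adj Adj Adj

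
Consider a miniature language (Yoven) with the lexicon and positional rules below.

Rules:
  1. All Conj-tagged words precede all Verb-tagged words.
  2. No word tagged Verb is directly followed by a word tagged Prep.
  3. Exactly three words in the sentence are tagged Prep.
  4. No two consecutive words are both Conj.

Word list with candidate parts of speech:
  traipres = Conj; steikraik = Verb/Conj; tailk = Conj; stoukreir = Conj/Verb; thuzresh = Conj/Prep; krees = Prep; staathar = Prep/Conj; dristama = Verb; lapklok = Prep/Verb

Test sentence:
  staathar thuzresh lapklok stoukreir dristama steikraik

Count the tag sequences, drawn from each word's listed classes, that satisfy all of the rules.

Candidates per position — 1:staathar {Prep,Conj}; 2:thuzresh {Conj,Prep}; 3:lapklok {Prep,Verb}; 4:stoukreir {Conj,Verb}; 5:dristama {Verb}; 6:steikraik {Verb,Conj}.
There are 32 candidate sequences in total.
The sequences that satisfy every rule: Prep Prep Prep Conj Verb Verb; Prep Prep Prep Verb Verb Verb.
Count = 2.

2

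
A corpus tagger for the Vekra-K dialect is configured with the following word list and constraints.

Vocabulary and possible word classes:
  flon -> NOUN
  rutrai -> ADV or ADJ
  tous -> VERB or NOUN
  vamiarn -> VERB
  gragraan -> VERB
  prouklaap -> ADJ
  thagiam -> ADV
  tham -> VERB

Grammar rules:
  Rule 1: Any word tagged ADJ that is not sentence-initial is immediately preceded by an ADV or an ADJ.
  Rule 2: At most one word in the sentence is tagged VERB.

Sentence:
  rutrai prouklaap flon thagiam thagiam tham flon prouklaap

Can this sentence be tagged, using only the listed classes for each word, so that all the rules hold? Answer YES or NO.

NO

Candidates per position — 1:rutrai {ADV,ADJ}; 2:prouklaap {ADJ}; 3:flon {NOUN}; 4:thagiam {ADV}; 5:thagiam {ADV}; 6:tham {VERB}; 7:flon {NOUN}; 8:prouklaap {ADJ}.
Rule 1 cannot be satisfied by any choice of tags from the lexicon.
So there is no consistent tagging.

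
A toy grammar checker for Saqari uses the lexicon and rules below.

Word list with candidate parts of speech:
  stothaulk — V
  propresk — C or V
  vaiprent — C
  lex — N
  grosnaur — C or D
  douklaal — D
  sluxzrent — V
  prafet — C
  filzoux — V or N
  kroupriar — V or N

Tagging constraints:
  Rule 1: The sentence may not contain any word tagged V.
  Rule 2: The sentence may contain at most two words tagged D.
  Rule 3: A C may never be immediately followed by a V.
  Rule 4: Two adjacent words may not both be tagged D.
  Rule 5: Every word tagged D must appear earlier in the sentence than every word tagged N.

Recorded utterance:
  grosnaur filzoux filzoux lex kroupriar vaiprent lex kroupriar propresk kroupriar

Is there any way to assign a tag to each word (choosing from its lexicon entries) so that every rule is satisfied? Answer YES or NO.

YES

Candidates per position — 1:grosnaur {C,D}; 2:filzoux {V,N}; 3:filzoux {V,N}; 4:lex {N}; 5:kroupriar {V,N}; 6:vaiprent {C}; 7:lex {N}; 8:kroupriar {V,N}; 9:propresk {C,V}; 10:kroupriar {V,N}.
One satisfying assignment: C N N N N C N N C N.
Check: rule 1 ok; rule 2 ok; rule 3 ok; rule 4 ok; rule 5 ok.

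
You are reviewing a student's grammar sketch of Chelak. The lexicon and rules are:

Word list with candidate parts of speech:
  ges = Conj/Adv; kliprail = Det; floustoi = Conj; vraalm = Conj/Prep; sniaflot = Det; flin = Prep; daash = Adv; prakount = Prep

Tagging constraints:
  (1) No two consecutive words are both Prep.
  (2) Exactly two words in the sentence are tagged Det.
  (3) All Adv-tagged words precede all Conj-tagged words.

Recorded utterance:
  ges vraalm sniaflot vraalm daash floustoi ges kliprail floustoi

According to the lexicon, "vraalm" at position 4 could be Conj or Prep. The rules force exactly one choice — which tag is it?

Candidates per position — 1:ges {Conj,Adv}; 2:vraalm {Conj,Prep}; 3:sniaflot {Det}; 4:vraalm {Conj,Prep}; 5:daash {Adv}; 6:floustoi {Conj}; 7:ges {Conj,Adv}; 8:kliprail {Det}; 9:floustoi {Conj}.
At position 1, choosing Conj makes rule 3 impossible to satisfy; hence Adv.
At position 2, choosing Conj makes rule 3 impossible to satisfy; hence Prep.
At position 4, choosing Conj makes rule 3 impossible to satisfy; hence Prep.
At position 7, choosing Adv makes rule 3 impossible to satisfy; hence Conj.
The unique satisfying tagging is: Adv Prep Det Prep Adv Conj Conj Det Conj.
Checking: rule 1 holds; rule 2 holds; rule 3 holds.

Prep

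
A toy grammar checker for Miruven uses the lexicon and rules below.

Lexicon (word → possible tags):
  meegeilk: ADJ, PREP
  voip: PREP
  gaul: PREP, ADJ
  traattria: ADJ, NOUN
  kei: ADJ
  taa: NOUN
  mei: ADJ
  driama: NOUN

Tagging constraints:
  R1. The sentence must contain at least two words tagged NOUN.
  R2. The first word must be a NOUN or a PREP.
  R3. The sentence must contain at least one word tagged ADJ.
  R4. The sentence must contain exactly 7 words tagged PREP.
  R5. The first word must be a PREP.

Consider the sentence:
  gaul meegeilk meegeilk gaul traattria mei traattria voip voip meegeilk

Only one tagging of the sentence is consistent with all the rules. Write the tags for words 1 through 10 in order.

PREP PREP PREP PREP NOUN ADJ NOUN PREP PREP PREP

Candidates per position — 1:gaul {PREP,ADJ}; 2:meegeilk {ADJ,PREP}; 3:meegeilk {ADJ,PREP}; 4:gaul {PREP,ADJ}; 5:traattria {ADJ,NOUN}; 6:mei {ADJ}; 7:traattria {ADJ,NOUN}; 8:voip {PREP}; 9:voip {PREP}; 10:meegeilk {ADJ,PREP}.
At position 1, choosing ADJ makes rule 2 impossible to satisfy; hence PREP.
At position 2, choosing ADJ makes rule 4 impossible to satisfy; hence PREP.
At position 3, choosing ADJ makes rule 4 impossible to satisfy; hence PREP.
At position 4, choosing ADJ makes rule 4 impossible to satisfy; hence PREP.
At position 5, choosing ADJ makes rule 1 impossible to satisfy; hence NOUN.
At position 7, choosing ADJ makes rule 1 impossible to satisfy; hence NOUN.
At position 10, choosing ADJ makes rule 4 impossible to satisfy; hence PREP.
That leaves exactly one tagging: PREP PREP PREP PREP NOUN ADJ NOUN PREP PREP PREP.
Verifying each rule — rule 1 holds; rule 2 holds; rule 3 holds; rule 4 holds; rule 5 holds.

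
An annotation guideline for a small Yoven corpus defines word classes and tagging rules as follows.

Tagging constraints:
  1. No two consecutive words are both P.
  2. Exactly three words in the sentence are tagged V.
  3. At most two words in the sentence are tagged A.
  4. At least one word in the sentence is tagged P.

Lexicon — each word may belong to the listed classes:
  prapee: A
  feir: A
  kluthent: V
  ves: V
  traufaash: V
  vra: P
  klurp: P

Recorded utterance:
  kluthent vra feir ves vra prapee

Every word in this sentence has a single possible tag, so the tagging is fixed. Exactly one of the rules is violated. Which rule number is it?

2

Fixed tagging: V P A V P A.
Checking each rule: R1 ok, R2 fails, R3 ok, R4 ok.
Only rule 2 fails.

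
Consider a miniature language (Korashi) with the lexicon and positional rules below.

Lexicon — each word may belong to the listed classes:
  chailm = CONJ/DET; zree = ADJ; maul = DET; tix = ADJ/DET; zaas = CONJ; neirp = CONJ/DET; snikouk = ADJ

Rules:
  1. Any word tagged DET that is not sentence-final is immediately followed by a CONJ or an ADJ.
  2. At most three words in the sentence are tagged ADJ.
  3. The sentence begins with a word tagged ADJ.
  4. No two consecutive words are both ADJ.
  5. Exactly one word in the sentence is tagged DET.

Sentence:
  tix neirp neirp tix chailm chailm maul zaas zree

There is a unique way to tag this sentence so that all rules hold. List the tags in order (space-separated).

ADJ CONJ CONJ ADJ CONJ CONJ DET CONJ ADJ

Candidates per position — 1:tix {ADJ,DET}; 2:neirp {CONJ,DET}; 3:neirp {CONJ,DET}; 4:tix {ADJ,DET}; 5:chailm {CONJ,DET}; 6:chailm {CONJ,DET}; 7:maul {DET}; 8:zaas {CONJ}; 9:zree {ADJ}.
Position 1: tagging it DET would leave rule 3 unsatisfiable, so it must be ADJ.
Position 2: tagging it DET would leave rule 5 unsatisfiable, so it must be CONJ.
Position 3: tagging it DET would leave rule 5 unsatisfiable, so it must be CONJ.
Position 4: tagging it DET would leave rule 5 unsatisfiable, so it must be ADJ.
Position 5: tagging it DET would leave rule 5 unsatisfiable, so it must be CONJ.
Position 6: tagging it DET would leave rule 1 unsatisfiable, so it must be CONJ.
That leaves exactly one tagging: ADJ CONJ CONJ ADJ CONJ CONJ DET CONJ ADJ.
Rule-by-rule: rule 1 ✓; rule 2 ✓; rule 3 ✓; rule 4 ✓; rule 5 ✓.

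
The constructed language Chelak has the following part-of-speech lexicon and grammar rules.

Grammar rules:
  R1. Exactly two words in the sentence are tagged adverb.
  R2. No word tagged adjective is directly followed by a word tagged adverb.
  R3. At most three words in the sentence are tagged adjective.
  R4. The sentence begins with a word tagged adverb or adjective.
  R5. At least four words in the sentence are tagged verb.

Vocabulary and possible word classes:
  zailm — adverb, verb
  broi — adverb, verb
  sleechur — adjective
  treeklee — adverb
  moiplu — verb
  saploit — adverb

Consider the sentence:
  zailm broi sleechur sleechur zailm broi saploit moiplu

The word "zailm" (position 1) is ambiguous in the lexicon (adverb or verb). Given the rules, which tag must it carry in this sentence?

Candidates per position — 1:zailm {adverb,verb}; 2:broi {adverb,verb}; 3:sleechur {adjective}; 4:sleechur {adjective}; 5:zailm {adverb,verb}; 6:broi {adverb,verb}; 7:saploit {adverb}; 8:moiplu {verb}.
If word 1 were verb, no tagging could satisfy rule 4; so word 1 is adverb.
If word 2 were adverb, no tagging could satisfy rule 1; so word 2 is verb.
If word 5 were adverb, no tagging could satisfy rule 1; so word 5 is verb.
If word 6 were adverb, no tagging could satisfy rule 1; so word 6 is verb.
The only consistent sequence is: adverb verb adjective adjective verb verb adverb verb.
Check: rule 1 satisfied; rule 2 satisfied; rule 3 satisfied; rule 4 satisfied; rule 5 satisfied.

adverb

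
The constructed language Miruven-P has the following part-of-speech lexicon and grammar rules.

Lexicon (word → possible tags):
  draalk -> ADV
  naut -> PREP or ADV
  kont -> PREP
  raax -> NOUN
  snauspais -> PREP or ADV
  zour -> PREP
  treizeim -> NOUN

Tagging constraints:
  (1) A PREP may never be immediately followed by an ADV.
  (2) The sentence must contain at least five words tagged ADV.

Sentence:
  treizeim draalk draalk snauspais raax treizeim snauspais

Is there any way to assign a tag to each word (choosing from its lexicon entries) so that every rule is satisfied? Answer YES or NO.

NO

Candidates per position — 1:treizeim {NOUN}; 2:draalk {ADV}; 3:draalk {ADV}; 4:snauspais {PREP,ADV}; 5:raax {NOUN}; 6:treizeim {NOUN}; 7:snauspais {PREP,ADV}.
Rule 2 cannot be satisfied by any choice of tags from the lexicon.
So there is no consistent tagging.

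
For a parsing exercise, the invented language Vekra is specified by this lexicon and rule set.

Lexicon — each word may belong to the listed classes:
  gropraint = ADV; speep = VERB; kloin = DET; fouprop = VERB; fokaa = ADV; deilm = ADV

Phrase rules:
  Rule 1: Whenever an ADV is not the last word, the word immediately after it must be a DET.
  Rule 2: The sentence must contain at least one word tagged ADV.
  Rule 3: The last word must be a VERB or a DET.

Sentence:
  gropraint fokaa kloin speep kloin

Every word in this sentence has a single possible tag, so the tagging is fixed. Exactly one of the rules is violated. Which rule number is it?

1

Fixed tagging: ADV ADV DET VERB DET.
Checking each rule: R1 violated, R2 holds, R3 holds.
Only rule 1 fails.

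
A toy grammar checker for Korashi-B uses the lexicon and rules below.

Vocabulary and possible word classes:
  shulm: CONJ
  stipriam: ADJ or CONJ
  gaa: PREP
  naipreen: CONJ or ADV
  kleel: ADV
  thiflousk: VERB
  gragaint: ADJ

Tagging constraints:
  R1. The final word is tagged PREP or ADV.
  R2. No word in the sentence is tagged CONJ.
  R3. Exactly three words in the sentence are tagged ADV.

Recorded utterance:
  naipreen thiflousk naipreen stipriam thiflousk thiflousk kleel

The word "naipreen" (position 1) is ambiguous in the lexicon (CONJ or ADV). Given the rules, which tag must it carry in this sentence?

Candidates per position — 1:naipreen {CONJ,ADV}; 2:thiflousk {VERB}; 3:naipreen {CONJ,ADV}; 4:stipriam {ADJ,CONJ}; 5:thiflousk {VERB}; 6:thiflousk {VERB}; 7:kleel {ADV}.
Word 1 cannot be CONJ — rule 2 would then fail for every completion. It is ADV.
Word 3 cannot be CONJ — rule 2 would then fail for every completion. It is ADV.
Word 4 cannot be CONJ — rule 2 would then fail for every completion. It is ADJ.
The only consistent sequence is: ADV VERB ADV ADJ VERB VERB ADV.
Rule-by-rule: rule 1 holds; rule 2 holds; rule 3 holds.

ADV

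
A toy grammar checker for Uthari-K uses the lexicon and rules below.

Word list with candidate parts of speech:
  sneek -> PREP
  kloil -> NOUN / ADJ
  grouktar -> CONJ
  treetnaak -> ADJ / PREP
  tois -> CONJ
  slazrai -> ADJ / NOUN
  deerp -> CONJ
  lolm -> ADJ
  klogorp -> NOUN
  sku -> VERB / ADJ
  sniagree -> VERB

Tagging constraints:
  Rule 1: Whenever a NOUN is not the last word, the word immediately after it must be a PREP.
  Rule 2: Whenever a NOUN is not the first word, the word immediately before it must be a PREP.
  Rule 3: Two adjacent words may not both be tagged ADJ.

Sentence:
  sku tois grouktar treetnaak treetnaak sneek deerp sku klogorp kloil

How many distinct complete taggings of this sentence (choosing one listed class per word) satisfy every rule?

Candidates per position — 1:sku {VERB,ADJ}; 2:tois {CONJ}; 3:grouktar {CONJ}; 4:treetnaak {ADJ,PREP}; 5:treetnaak {ADJ,PREP}; 6:sneek {PREP}; 7:deerp {CONJ}; 8:sku {VERB,ADJ}; 9:klogorp {NOUN}; 10:kloil {NOUN,ADJ}.
There are 32 candidate sequences in total.
Rule 1 cannot be satisfied by any choice of tags from the lexicon.
So there is no consistent tagging.
Count = 0.

0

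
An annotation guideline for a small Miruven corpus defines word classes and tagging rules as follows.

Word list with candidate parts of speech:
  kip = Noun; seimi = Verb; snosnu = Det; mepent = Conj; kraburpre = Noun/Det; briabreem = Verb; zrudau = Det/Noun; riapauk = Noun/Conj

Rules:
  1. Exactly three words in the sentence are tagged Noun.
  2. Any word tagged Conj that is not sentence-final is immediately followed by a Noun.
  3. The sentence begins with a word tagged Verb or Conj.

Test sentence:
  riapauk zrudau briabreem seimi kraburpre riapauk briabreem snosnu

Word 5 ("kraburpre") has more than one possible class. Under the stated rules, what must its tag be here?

Noun

Candidates per position — 1:riapauk {Noun,Conj}; 2:zrudau {Det,Noun}; 3:briabreem {Verb}; 4:seimi {Verb}; 5:kraburpre {Noun,Det}; 6:riapauk {Noun,Conj}; 7:briabreem {Verb}; 8:snosnu {Det}.
Position 1: tagging it Noun would leave rule 3 unsatisfiable, so it must be Conj.
Position 2: tagging it Det would leave rule 1 unsatisfiable, so it must be Noun.
Position 5: tagging it Det would leave rule 1 unsatisfiable, so it must be Noun.
Position 6: tagging it Conj would leave rule 1 unsatisfiable, so it must be Noun.
The unique satisfying tagging is: Conj Noun Verb Verb Noun Noun Verb Det.
Rule-by-rule: rule 1 ok; rule 2 ok; rule 3 ok.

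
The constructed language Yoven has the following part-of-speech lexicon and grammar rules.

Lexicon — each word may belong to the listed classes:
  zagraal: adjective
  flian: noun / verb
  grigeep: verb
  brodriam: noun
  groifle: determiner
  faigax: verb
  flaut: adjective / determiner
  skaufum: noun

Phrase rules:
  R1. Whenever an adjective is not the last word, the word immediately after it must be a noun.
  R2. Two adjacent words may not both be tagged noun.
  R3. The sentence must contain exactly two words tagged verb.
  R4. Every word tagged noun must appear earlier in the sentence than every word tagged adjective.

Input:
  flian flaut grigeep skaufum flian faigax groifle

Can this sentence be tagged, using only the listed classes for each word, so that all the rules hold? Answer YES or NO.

Candidates per position — 1:flian {noun,verb}; 2:flaut {adjective,determiner}; 3:grigeep {verb}; 4:skaufum {noun}; 5:flian {noun,verb}; 6:faigax {verb}; 7:groifle {determiner}.
Every candidate sequence violates at least one rule; no consistent tagging exists.

NO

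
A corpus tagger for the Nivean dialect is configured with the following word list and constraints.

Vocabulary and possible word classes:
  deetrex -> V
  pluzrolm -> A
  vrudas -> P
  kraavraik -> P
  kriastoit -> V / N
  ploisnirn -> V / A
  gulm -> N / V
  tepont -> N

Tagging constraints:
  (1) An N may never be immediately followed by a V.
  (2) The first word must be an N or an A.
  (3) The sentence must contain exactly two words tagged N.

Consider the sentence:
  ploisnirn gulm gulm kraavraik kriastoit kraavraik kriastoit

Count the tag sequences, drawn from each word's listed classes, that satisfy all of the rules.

4

Candidates per position — 1:ploisnirn {V,A}; 2:gulm {N,V}; 3:gulm {N,V}; 4:kraavraik {P}; 5:kriastoit {V,N}; 6:kraavraik {P}; 7:kriastoit {V,N}.
There are 32 candidate sequences in total.
The sequences that satisfy every rule: A N N P V P V; A V N P V P N; A V N P N P V; A V V P N P N.
Count = 4.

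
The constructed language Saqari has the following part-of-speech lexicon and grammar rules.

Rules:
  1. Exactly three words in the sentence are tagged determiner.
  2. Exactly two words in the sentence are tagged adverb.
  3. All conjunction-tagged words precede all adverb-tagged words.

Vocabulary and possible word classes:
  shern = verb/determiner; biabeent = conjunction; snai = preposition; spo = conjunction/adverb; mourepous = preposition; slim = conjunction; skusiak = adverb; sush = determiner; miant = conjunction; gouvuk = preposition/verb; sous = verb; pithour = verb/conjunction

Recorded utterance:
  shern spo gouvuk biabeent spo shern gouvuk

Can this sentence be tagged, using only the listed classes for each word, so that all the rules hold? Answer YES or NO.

NO

Candidates per position — 1:shern {verb,determiner}; 2:spo {conjunction,adverb}; 3:gouvuk {preposition,verb}; 4:biabeent {conjunction}; 5:spo {conjunction,adverb}; 6:shern {verb,determiner}; 7:gouvuk {preposition,verb}.
Rule 1 cannot be satisfied by any choice of tags from the lexicon.
So there is no consistent tagging.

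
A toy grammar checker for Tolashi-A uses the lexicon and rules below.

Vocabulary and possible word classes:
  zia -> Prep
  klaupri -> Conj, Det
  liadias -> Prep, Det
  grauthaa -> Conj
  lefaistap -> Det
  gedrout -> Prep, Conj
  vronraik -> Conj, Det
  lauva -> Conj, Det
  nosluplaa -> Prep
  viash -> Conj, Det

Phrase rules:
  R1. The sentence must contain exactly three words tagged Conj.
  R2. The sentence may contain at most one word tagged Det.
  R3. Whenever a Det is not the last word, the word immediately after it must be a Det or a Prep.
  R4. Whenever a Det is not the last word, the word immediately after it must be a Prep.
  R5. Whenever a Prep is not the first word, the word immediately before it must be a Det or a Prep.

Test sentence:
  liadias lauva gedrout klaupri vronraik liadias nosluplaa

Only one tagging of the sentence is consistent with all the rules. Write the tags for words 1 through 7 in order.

Candidates per position — 1:liadias {Prep,Det}; 2:lauva {Conj,Det}; 3:gedrout {Prep,Conj}; 4:klaupri {Conj,Det}; 5:vronraik {Conj,Det}; 6:liadias {Prep,Det}; 7:nosluplaa {Prep}.
If word 1 were Det, no tagging could satisfy rule 4; so word 1 is Prep.
If word 4 were Det, no tagging could satisfy rule 4; so word 4 is Conj.
The remaining ambiguous positions (2, 3, 5, 6) are resolved jointly — only one combination satisfies every rule.
That leaves exactly one tagging: Prep Conj Conj Conj Det Prep Prep.
Verifying each rule — rule 1 ✓; rule 2 ✓; rule 3 ✓; rule 4 ✓; rule 5 ✓.

Prep Conj Conj Conj Det Prep Prep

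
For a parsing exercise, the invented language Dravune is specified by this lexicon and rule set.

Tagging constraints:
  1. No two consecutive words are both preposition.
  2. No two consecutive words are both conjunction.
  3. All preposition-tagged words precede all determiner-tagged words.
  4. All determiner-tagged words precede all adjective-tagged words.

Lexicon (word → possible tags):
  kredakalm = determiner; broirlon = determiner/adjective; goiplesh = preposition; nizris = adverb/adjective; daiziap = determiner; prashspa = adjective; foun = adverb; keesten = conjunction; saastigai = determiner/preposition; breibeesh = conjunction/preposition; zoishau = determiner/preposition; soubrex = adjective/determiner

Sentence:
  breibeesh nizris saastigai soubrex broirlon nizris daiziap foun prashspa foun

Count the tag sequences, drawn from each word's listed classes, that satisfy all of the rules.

Candidates per position — 1:breibeesh {conjunction,preposition}; 2:nizris {adverb,adjective}; 3:saastigai {determiner,preposition}; 4:soubrex {adjective,determiner}; 5:broirlon {determiner,adjective}; 6:nizris {adverb,adjective}; 7:daiziap {determiner}; 8:foun {adverb}; 9:prashspa {adjective}; 10:foun {adverb}.
There are 64 candidate sequences in total.
The sequences that satisfy every rule: conjunction adverb determiner determiner determiner adverb determiner adverb adjective adverb; conjunction adverb preposition determiner determiner adverb determiner adverb adjective adverb; preposition adverb determiner determiner determiner adverb determiner adverb adjective adverb; preposition adverb preposition determiner determiner adverb determiner adverb adjective adverb.
Count = 4.

4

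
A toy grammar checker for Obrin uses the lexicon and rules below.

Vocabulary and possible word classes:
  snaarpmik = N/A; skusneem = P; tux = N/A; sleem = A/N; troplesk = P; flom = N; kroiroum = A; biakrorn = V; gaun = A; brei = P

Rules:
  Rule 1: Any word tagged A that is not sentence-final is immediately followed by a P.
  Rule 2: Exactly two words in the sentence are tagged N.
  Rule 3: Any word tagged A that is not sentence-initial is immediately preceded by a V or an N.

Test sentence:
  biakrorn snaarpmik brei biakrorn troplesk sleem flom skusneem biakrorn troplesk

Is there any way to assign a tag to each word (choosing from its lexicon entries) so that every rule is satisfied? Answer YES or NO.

Candidates per position — 1:biakrorn {V}; 2:snaarpmik {N,A}; 3:brei {P}; 4:biakrorn {V}; 5:troplesk {P}; 6:sleem {A,N}; 7:flom {N}; 8:skusneem {P}; 9:biakrorn {V}; 10:troplesk {P}.
One satisfying assignment: V A P V P N N P V P.
Verifying each rule — rule 1 ok; rule 2 ok; rule 3 ok.

YES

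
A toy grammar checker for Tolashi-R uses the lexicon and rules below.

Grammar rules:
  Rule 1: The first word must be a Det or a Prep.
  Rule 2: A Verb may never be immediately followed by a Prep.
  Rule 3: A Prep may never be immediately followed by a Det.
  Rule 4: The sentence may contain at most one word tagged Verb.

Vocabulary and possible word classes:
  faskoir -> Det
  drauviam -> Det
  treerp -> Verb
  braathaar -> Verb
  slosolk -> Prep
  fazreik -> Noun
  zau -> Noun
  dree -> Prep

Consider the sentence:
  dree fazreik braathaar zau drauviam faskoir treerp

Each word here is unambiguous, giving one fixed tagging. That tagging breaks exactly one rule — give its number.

4

Fixed tagging: Prep Noun Verb Noun Det Det Verb.
Rule check: R1 holds, R2 holds, R3 holds, R4 violated.
Only rule 4 fails.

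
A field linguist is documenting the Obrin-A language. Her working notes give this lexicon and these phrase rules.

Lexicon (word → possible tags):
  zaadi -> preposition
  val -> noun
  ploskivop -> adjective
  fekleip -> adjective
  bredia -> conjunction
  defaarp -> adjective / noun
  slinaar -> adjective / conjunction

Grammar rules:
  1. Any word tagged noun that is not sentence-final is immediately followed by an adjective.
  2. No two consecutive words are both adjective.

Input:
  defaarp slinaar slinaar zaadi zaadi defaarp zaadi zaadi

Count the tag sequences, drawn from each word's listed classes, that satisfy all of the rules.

3

Candidates per position — 1:defaarp {adjective,noun}; 2:slinaar {adjective,conjunction}; 3:slinaar {adjective,conjunction}; 4:zaadi {preposition}; 5:zaadi {preposition}; 6:defaarp {adjective,noun}; 7:zaadi {preposition}; 8:zaadi {preposition}.
There are 16 candidate sequences in total.
The sequences that satisfy every rule: adjective conjunction adjective preposition preposition adjective preposition preposition; adjective conjunction conjunction preposition preposition adjective preposition preposition; noun adjective conjunction preposition preposition adjective preposition preposition.
Count = 3.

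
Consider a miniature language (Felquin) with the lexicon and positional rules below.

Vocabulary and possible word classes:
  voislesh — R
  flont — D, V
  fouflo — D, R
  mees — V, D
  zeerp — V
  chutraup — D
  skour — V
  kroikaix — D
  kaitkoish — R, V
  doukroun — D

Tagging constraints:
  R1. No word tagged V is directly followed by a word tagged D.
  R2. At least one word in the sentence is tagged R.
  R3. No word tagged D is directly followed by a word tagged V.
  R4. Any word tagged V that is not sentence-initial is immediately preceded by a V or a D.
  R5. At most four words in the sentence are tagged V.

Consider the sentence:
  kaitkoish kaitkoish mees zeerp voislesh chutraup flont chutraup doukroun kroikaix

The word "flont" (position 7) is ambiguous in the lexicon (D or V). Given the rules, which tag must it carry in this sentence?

D

Candidates per position — 1:kaitkoish {R,V}; 2:kaitkoish {R,V}; 3:mees {V,D}; 4:zeerp {V}; 5:voislesh {R}; 6:chutraup {D}; 7:flont {D,V}; 8:chutraup {D}; 9:doukroun {D}; 10:kroikaix {D}.
If word 3 were D, no tagging could satisfy rule 3; so word 3 is V.
If word 7 were V, no tagging could satisfy rule 1; so word 7 is D.
If word 1 were R, no tagging could satisfy rule 4; so word 1 is V.
If word 2 were R, no tagging could satisfy rule 4; so word 2 is V.
The only consistent sequence is: V V V V R D D D D D.
Rule-by-rule: rule 1 satisfied; rule 2 satisfied; rule 3 satisfied; rule 4 satisfied; rule 5 satisfied.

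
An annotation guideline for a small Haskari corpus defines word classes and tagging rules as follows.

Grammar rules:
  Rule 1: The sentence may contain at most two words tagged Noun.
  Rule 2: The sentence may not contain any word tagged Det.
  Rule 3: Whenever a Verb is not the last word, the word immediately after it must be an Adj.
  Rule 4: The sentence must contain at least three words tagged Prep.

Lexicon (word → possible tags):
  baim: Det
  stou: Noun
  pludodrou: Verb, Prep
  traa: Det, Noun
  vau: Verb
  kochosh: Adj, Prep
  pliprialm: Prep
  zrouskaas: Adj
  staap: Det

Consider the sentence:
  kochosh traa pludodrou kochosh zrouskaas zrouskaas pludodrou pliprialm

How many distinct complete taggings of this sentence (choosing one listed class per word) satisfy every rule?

5

Candidates per position — 1:kochosh {Adj,Prep}; 2:traa {Det,Noun}; 3:pludodrou {Verb,Prep}; 4:kochosh {Adj,Prep}; 5:zrouskaas {Adj}; 6:zrouskaas {Adj}; 7:pludodrou {Verb,Prep}; 8:pliprialm {Prep}.
There are 32 candidate sequences in total.
The sequences that satisfy every rule: Adj Noun Prep Adj Adj Adj Prep Prep; Adj Noun Prep Prep Adj Adj Prep Prep; Prep Noun Verb Adj Adj Adj Prep Prep; Prep Noun Prep Adj Adj Adj Prep Prep; Prep Noun Prep Prep Adj Adj Prep Prep.
Count = 5.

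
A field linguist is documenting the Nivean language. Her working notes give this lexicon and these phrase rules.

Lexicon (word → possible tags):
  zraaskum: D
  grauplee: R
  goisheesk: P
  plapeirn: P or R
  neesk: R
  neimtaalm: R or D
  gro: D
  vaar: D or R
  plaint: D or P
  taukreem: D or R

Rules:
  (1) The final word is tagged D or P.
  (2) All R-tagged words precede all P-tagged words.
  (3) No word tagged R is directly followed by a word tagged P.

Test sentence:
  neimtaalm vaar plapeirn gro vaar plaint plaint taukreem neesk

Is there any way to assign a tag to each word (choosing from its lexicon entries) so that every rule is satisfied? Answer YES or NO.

NO

Candidates per position — 1:neimtaalm {R,D}; 2:vaar {D,R}; 3:plapeirn {P,R}; 4:gro {D}; 5:vaar {D,R}; 6:plaint {D,P}; 7:plaint {D,P}; 8:taukreem {D,R}; 9:neesk {R}.
Rule 1 cannot be satisfied by any choice of tags from the lexicon.
So there is no consistent tagging.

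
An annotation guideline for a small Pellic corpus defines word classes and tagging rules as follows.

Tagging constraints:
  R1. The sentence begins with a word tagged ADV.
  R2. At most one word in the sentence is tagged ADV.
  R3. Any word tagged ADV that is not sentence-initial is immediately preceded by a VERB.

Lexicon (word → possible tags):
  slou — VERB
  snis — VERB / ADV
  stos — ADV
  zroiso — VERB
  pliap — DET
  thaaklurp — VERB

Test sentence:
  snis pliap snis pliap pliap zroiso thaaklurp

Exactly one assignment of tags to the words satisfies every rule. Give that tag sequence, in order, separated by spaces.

Candidates per position — 1:snis {VERB,ADV}; 2:pliap {DET}; 3:snis {VERB,ADV}; 4:pliap {DET}; 5:pliap {DET}; 6:zroiso {VERB}; 7:thaaklurp {VERB}.
If word 1 were VERB, no tagging could satisfy rule 1; so word 1 is ADV.
If word 3 were ADV, no tagging could satisfy rule 2; so word 3 is VERB.
The only consistent sequence is: ADV DET VERB DET DET VERB VERB.
Rule-by-rule: rule 1 holds; rule 2 holds; rule 3 holds.

ADV DET VERB DET DET VERB VERB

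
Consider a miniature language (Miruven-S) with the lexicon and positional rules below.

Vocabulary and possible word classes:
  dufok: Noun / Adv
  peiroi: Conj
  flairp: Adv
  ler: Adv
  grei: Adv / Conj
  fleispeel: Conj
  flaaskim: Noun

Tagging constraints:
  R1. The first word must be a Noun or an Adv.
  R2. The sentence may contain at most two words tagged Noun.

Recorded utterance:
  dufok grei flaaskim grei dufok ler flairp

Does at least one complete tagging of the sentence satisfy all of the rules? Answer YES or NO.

YES

Candidates per position — 1:dufok {Noun,Adv}; 2:grei {Adv,Conj}; 3:flaaskim {Noun}; 4:grei {Adv,Conj}; 5:dufok {Noun,Adv}; 6:ler {Adv}; 7:flairp {Adv}.
One satisfying assignment: Adv Adv Noun Conj Noun Adv Adv.
Checking: rule 1 holds; rule 2 holds.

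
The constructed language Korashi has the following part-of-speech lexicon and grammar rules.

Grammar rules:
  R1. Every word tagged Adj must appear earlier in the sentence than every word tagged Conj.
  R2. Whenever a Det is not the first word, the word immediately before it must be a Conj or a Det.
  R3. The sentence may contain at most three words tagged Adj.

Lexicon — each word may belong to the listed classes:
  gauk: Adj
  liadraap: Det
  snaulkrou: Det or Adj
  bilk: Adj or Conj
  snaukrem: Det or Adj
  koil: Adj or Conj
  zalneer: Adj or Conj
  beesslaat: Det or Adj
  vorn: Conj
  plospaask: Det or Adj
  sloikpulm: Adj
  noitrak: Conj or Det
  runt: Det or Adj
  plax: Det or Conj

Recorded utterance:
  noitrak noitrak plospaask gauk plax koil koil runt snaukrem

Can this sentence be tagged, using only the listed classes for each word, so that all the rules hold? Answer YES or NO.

YES

Candidates per position — 1:noitrak {Conj,Det}; 2:noitrak {Conj,Det}; 3:plospaask {Det,Adj}; 4:gauk {Adj}; 5:plax {Det,Conj}; 6:koil {Adj,Conj}; 7:koil {Adj,Conj}; 8:runt {Det,Adj}; 9:snaukrem {Det,Adj}.
One satisfying assignment: Det Det Det Adj Conj Conj Conj Det Det.
Rule-by-rule: rule 1 holds; rule 2 holds; rule 3 holds.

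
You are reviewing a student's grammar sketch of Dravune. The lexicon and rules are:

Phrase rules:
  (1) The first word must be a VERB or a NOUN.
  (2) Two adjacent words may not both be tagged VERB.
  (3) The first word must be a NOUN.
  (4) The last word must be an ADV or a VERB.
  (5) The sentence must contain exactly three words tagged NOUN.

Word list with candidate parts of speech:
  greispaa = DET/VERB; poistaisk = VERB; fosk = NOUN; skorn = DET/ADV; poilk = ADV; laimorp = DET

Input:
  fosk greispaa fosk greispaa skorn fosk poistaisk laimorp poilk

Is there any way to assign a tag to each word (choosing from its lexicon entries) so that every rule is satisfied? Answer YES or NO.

Candidates per position — 1:fosk {NOUN}; 2:greispaa {DET,VERB}; 3:fosk {NOUN}; 4:greispaa {DET,VERB}; 5:skorn {DET,ADV}; 6:fosk {NOUN}; 7:poistaisk {VERB}; 8:laimorp {DET}; 9:poilk {ADV}.
One satisfying assignment: NOUN DET NOUN DET ADV NOUN VERB DET ADV.
Check: rule 1 ✓; rule 2 ✓; rule 3 ✓; rule 4 ✓; rule 5 ✓.

YES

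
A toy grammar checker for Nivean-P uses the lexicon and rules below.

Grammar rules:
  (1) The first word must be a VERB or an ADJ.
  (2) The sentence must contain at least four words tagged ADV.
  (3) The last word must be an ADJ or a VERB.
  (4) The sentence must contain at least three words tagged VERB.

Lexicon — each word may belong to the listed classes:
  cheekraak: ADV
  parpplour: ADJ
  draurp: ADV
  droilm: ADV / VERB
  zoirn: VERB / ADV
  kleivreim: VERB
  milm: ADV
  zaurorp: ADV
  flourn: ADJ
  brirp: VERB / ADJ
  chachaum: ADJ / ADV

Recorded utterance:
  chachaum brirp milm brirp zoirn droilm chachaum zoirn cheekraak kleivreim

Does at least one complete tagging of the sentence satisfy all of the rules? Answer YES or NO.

Candidates per position — 1:chachaum {ADJ,ADV}; 2:brirp {VERB,ADJ}; 3:milm {ADV}; 4:brirp {VERB,ADJ}; 5:zoirn {VERB,ADV}; 6:droilm {ADV,VERB}; 7:chachaum {ADJ,ADV}; 8:zoirn {VERB,ADV}; 9:cheekraak {ADV}; 10:kleivreim {VERB}.
One satisfying assignment: ADJ VERB ADV ADJ ADV ADV ADJ VERB ADV VERB.
Rule-by-rule: rule 1 satisfied; rule 2 satisfied; rule 3 satisfied; rule 4 satisfied.

YES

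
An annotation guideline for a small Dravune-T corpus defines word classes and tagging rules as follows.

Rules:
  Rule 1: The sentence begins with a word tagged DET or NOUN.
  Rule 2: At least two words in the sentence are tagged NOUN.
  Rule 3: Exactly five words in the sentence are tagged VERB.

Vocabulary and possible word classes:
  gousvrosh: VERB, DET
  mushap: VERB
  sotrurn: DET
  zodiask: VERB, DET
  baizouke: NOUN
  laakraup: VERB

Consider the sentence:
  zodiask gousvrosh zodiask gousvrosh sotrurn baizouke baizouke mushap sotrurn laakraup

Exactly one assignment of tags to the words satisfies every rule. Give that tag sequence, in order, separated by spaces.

DET VERB VERB VERB DET NOUN NOUN VERB DET VERB

Candidates per position — 1:zodiask {VERB,DET}; 2:gousvrosh {VERB,DET}; 3:zodiask {VERB,DET}; 4:gousvrosh {VERB,DET}; 5:sotrurn {DET}; 6:baizouke {NOUN}; 7:baizouke {NOUN}; 8:mushap {VERB}; 9:sotrurn {DET}; 10:laakraup {VERB}.
If word 1 were VERB, no tagging could satisfy rule 1; so word 1 is DET.
If word 2 were DET, no tagging could satisfy rule 3; so word 2 is VERB.
If word 3 were DET, no tagging could satisfy rule 3; so word 3 is VERB.
If word 4 were DET, no tagging could satisfy rule 3; so word 4 is VERB.
The only consistent sequence is: DET VERB VERB VERB DET NOUN NOUN VERB DET VERB.
Checking: rule 1 holds; rule 2 holds; rule 3 holds.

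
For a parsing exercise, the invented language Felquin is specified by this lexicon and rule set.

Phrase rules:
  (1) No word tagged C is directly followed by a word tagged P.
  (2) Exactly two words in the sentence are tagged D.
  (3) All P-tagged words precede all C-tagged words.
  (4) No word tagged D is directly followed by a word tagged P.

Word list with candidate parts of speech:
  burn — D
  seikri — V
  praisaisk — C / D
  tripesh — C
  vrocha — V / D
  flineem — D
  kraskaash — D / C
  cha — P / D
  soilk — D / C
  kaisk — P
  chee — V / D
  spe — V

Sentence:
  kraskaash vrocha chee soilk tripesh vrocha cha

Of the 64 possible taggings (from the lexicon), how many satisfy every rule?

Candidates per position — 1:kraskaash {D,C}; 2:vrocha {V,D}; 3:chee {V,D}; 4:soilk {D,C}; 5:tripesh {C}; 6:vrocha {V,D}; 7:cha {P,D}.
There are 64 candidate sequences in total.
The sequences that satisfy every rule: D V V C C V D; C V V D C V D; C V V C C D D; C V D C C V D; C D V C C V D.
Count = 5.

5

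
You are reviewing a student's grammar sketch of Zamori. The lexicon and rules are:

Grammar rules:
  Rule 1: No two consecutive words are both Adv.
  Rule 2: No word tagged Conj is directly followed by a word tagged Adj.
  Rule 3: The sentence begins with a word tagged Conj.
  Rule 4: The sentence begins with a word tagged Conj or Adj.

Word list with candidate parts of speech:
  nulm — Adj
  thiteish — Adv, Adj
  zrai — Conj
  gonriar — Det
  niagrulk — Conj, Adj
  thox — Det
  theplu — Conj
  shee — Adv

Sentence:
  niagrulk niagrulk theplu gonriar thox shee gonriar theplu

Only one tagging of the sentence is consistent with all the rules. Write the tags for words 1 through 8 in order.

Candidates per position — 1:niagrulk {Conj,Adj}; 2:niagrulk {Conj,Adj}; 3:theplu {Conj}; 4:gonriar {Det}; 5:thox {Det}; 6:shee {Adv}; 7:gonriar {Det}; 8:theplu {Conj}.
Word 1 cannot be Adj — rule 3 would then fail for every completion. It is Conj.
Word 2 cannot be Adj — rule 2 would then fail for every completion. It is Conj.
So the tagging must be: Conj Conj Conj Det Det Adv Det Conj.
Checking: rule 1 satisfied; rule 2 satisfied; rule 3 satisfied; rule 4 satisfied.

Conj Conj Conj Det Det Adv Det Conj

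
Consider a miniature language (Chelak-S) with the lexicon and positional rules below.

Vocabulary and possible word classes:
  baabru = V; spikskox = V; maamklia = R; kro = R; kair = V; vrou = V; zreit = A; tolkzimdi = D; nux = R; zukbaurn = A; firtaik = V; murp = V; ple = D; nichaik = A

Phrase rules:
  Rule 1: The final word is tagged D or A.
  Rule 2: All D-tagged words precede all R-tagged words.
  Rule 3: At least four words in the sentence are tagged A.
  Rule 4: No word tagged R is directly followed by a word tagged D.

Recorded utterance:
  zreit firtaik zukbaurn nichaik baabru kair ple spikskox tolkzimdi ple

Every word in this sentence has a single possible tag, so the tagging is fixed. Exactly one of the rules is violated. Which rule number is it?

Fixed tagging: A V A A V V D V D D.
Applying the rules: R1 ok, R2 ok, R3 fails, R4 ok.
Only rule 3 fails.

3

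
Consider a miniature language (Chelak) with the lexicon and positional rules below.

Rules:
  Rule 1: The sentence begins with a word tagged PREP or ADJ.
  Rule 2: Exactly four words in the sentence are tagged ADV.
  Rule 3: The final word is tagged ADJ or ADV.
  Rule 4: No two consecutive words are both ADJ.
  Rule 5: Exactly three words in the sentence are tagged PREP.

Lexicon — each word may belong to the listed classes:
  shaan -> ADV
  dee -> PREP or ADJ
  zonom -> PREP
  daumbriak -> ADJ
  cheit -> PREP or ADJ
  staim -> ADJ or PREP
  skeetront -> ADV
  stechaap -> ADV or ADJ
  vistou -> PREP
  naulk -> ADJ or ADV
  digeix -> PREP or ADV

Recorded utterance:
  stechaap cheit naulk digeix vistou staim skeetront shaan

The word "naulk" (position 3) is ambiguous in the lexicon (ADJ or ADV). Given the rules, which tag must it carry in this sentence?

ADV

Candidates per position — 1:stechaap {ADV,ADJ}; 2:cheit {PREP,ADJ}; 3:naulk {ADJ,ADV}; 4:digeix {PREP,ADV}; 5:vistou {PREP}; 6:staim {ADJ,PREP}; 7:skeetront {ADV}; 8:shaan {ADV}.
Word 1 cannot be ADV — rule 1 would then fail for every completion. It is ADJ.
Word 2 cannot be ADJ — rule 4 would then fail for every completion. It is PREP.
Word 3 cannot be ADJ — rule 2 would then fail for every completion. It is ADV.
Word 4 cannot be PREP — rule 2 would then fail for every completion. It is ADV.
Word 6 cannot be ADJ — rule 5 would then fail for every completion. It is PREP.
The only consistent sequence is: ADJ PREP ADV ADV PREP PREP ADV ADV.
Checking: rule 1 ok; rule 2 ok; rule 3 ok; rule 4 ok; rule 5 ok.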